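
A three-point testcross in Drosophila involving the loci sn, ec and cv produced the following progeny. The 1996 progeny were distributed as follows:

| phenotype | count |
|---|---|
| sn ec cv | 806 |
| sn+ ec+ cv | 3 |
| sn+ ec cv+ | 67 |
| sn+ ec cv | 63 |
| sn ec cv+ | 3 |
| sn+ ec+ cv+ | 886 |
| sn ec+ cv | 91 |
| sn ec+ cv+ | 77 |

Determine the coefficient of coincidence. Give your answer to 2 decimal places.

0.50

The two most frequent reciprocal classes, sn+ ec+ cv+ and sn ec cv, are the parental types, so the F1 was sn+ ec+ cv+ / sn ec cv.
The two rarest classes, sn+ ec+ cv and sn ec cv+, are the double crossovers. Comparing them with the parentals, only the cv allele has switched, so cv is the middle locus and the order is sn – cv – ec.
sn–cv: (140 + 6)/1996 = 0.0731; cv–ec: (158 + 6)/1996 = 0.0822.
Expected DCO frequency = 0.0731 × 0.0822 ≈ 0.00601; observed = 6/1996 ≈ 0.00301.
Coefficient of coincidence = 0.00301/0.00601 ≈ 0.50.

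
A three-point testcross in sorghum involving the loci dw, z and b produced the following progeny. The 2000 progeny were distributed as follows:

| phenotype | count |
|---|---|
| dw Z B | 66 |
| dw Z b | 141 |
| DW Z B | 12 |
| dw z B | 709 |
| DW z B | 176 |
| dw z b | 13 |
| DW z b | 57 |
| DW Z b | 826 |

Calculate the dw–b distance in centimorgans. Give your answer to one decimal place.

The two most frequent reciprocal classes, DW Z b and dw z B, are the parental types, so the F1 was DW Z b / dw z B.
The two rarest classes, DW Z B and dw z b, are the double crossovers. Comparing them with the parentals, only the b allele has switched, so b is the middle locus and the order is z – b – dw.
Crossovers in the b–dw interval produce the single-crossover classes dw Z b and DW z B (141 + 176 = 317) plus the double crossovers (25).
RF(b–dw) = (317 + 25) / 2000 = 342/2000 = 0.1710 → 17.1 centimorgans.

17.1 centimorgans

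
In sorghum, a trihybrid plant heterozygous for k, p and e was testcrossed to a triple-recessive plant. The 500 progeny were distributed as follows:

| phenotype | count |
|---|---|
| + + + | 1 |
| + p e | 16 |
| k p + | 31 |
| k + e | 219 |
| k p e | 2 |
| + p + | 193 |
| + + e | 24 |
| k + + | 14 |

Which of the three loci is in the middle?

The two most frequent reciprocal classes, + p + and k + e, are the parental types, so the F1 was + p + / k + e.
The two rarest classes, + + + and k p e, are the double crossovers. Comparing them with the parentals, only the p allele has switched, so p is the middle locus and the order is k – p – e.

p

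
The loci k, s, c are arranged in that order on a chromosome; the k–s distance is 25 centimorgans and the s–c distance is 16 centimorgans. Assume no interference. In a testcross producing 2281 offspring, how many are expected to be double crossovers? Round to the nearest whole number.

91

Map distances give recombination frequencies of 0.250 and 0.160 for the two intervals.
With no interference, expected double-crossover frequency = 0.250 × 0.160 = 0.04000.
Expected number = 0.04000 × 2281 = 91.24 ≈ 91.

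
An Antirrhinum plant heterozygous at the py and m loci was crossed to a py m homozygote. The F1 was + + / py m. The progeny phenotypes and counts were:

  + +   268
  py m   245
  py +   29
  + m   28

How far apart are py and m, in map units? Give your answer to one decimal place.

The recombinant classes are + m and py +: 28 + 29 = 57.
Recombination frequency = 57/570 = 0.1000 ≈ 10.0%, i.e. 10.0 map units.

10.0 map units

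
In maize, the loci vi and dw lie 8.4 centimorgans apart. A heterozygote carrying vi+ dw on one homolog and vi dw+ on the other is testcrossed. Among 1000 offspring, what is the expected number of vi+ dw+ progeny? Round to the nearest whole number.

A map distance of 8.4 centimorgans corresponds to a recombination frequency of 0.084.
The F1 is vi+ dw / vi dw+, so vi+ dw+ is a recombinant gamete class with expected frequency r/2 = 0.084/2 = 0.0420.
Expected number = 0.0420 × 1000 = 42.00 ≈ 42.

42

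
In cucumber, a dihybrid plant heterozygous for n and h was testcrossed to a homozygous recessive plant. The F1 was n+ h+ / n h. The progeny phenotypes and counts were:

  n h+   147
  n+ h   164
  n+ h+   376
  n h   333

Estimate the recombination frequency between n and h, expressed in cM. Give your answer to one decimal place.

30.5 cM

The recombinant classes are n+ h and n h+: 164 + 147 = 311.
Recombination frequency = 311/1020 = 0.3049 ≈ 30.5%, i.e. 30.5 cM.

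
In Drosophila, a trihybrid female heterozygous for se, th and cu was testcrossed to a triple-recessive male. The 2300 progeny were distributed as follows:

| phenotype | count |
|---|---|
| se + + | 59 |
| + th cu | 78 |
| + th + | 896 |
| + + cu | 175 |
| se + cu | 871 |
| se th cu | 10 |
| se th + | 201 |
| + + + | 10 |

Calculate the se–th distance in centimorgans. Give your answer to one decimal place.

17.2 centimorgans

The two most frequent reciprocal classes, se + cu and + th +, are the parental types, so the F1 was se + cu / + th +.
The two rarest classes, se th cu and + + +, are the double crossovers. Comparing them with the parentals, only the th allele has switched, so th is the middle locus and the order is cu – th – se.
Crossovers in the th–se interval produce the single-crossover classes + + cu and se th + (175 + 201 = 376) plus the double crossovers (20).
RF(th–se) = (376 + 20) / 2300 = 396/2300 = 0.1722 → 17.2 centimorgans.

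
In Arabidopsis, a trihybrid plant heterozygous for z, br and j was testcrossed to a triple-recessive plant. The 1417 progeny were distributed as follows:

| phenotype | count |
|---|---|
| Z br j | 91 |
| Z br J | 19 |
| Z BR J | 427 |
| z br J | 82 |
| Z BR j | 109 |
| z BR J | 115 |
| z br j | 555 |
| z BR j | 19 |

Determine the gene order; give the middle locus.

The two most frequent reciprocal classes, Z BR J and z br j, are the parental types, so the F1 was Z BR J / z br j.
The two rarest classes, Z br J and z BR j, are the double crossovers. Comparing them with the parentals, only the br allele has switched, so br is the middle locus and the order is z – br – j.

br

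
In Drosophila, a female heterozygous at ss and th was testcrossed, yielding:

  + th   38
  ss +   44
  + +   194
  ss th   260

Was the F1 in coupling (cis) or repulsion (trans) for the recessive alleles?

The two most frequent classes are + + (194) and ss th (260); these are the parental (non-recombinant) types.
So the F1 carried + + on one chromosome and ss th on the other — the recessive alleles are on the same chromosome (cis / coupling).

cis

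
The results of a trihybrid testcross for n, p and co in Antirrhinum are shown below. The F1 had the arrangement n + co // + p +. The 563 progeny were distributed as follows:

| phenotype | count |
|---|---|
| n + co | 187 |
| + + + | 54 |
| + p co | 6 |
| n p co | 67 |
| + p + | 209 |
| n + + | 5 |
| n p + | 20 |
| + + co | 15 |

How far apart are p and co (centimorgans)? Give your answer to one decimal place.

The two rarest classes, n + + and + p co, are the double crossovers. Comparing them with the parentals, only the co allele has switched, so co is the middle locus and the order is n – co – p.
Crossovers in the co–p interval produce the single-crossover classes n p co and + + + (67 + 54 = 121) plus the double crossovers (11).
RF(co–p) = (121 + 11) / 563 = 132/563 = 0.2345 → 23.4 centimorgans.

23.4 centimorgans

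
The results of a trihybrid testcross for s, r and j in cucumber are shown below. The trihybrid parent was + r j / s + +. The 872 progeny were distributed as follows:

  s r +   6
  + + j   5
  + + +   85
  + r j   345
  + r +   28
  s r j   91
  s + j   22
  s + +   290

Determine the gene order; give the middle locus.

r

The two rarest classes, + + j and s r +, are the double crossovers. Comparing them with the parentals, only the r allele has switched, so r is the middle locus and the order is j – r – s.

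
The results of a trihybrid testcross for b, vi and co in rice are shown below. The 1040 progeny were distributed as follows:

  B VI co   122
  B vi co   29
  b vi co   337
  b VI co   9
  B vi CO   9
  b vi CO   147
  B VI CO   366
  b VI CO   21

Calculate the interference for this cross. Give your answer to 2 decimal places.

0.04

The two most frequent reciprocal classes, B VI CO and b vi co, are the parental types, so the F1 was B VI CO / b vi co.
The two rarest classes, B vi CO and b VI co, are the double crossovers. Comparing them with the parentals, only the vi allele has switched, so vi is the middle locus and the order is b – vi – co.
b–vi: (50 + 18)/1040 = 0.0654; vi–co: (269 + 18)/1040 = 0.2760.
Expected DCO frequency = 0.0654 × 0.2760 ≈ 0.01805; observed = 18/1040 ≈ 0.01731.
Coefficient of coincidence = 0.01731/0.01805 ≈ 0.96; interference = 1 − 0.96 = 0.04.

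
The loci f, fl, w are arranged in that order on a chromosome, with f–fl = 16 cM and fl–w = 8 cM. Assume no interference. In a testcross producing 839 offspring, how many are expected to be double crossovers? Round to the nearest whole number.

11

Map distances give recombination frequencies of 0.160 and 0.080 for the two intervals.
With no interference, expected double-crossover frequency = 0.160 × 0.080 = 0.01280.
Expected number = 0.01280 × 839 = 10.74 ≈ 11.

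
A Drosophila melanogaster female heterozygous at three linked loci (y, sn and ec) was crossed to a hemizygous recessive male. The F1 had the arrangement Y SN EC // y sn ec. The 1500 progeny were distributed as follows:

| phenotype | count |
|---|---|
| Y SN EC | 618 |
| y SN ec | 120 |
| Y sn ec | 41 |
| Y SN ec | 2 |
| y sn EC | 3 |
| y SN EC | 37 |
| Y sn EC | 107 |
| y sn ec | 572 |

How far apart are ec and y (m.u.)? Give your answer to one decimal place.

5.5 m.u.

The two rarest classes, Y SN ec and y sn EC, are the double crossovers. Comparing them with the parentals, only the ec allele has switched, so ec is the middle locus and the order is y – ec – sn.
Crossovers in the y–ec interval produce the single-crossover classes y SN EC and Y sn ec (37 + 41 = 78) plus the double crossovers (5).
RF(y–ec) = (78 + 5) / 1500 = 83/1500 = 0.0553 → 5.5 m.u.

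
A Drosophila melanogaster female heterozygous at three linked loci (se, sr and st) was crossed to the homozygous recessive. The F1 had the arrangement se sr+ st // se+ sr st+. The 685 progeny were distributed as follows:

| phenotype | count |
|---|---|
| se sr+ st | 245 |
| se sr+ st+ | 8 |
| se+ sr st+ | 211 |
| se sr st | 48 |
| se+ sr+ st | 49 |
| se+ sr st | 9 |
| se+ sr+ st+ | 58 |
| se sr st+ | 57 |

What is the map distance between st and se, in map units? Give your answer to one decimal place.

The two rarest classes, se sr+ st+ and se+ sr st, are the double crossovers. Comparing them with the parentals, only the st allele has switched, so st is the middle locus and the order is sr – st – se.
Crossovers in the st–se interval produce the single-crossover classes se+ sr+ st and se sr st+ (49 + 57 = 106) plus the double crossovers (17).
RF(st–se) = (106 + 17) / 685 = 123/685 = 0.1796 → 18.0 map units.

18.0 map units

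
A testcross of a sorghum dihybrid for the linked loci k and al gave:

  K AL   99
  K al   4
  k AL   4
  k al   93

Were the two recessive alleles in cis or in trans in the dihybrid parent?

cis

The two most frequent classes are K AL (99) and k al (93); these are the parental (non-recombinant) types.
So the F1 carried K AL on one chromosome and k al on the other — the recessive alleles are on the same chromosome (cis / coupling).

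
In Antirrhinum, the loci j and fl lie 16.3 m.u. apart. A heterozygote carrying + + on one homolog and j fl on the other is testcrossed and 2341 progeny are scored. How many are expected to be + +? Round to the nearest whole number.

A map distance of 16.3 m.u. corresponds to a recombination frequency of 0.163.
The F1 is + + / j fl, so + + is a parental gamete class with expected frequency (1 − r)/2 = 0.837/2 = 0.4185.
Expected number = 0.4185 × 2341 = 979.71 ≈ 980.

980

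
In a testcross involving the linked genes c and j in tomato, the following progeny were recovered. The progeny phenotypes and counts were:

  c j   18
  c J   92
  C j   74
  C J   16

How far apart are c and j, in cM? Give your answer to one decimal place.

17.0 cM

The two most frequent classes, C j (74) and c J (92), are the parental types, so the F1 was C j / c J.
The recombinant classes are C J and c j: 16 + 18 = 34.
Recombination frequency = 34/200 = 0.1700 ≈ 17.0%, i.e. 17.0 cM.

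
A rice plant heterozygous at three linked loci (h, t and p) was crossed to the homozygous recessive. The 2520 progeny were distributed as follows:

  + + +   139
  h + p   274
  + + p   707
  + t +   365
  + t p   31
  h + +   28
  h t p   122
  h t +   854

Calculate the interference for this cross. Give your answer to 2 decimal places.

The two most frequent reciprocal classes, + + p and h t +, are the parental types, so the F1 was + + p / h t +.
The two rarest classes, + t p and h + +, are the double crossovers. Comparing them with the parentals, only the t allele has switched, so t is the middle locus and the order is h – t – p.
h–t: (639 + 59)/2520 = 0.2770; t–p: (261 + 59)/2520 = 0.1270.
Expected DCO frequency = 0.2770 × 0.1270 ≈ 0.03518; observed = 59/2520 ≈ 0.02341.
Coefficient of coincidence = 0.02341/0.03518 ≈ 0.67; interference = 1 − 0.67 = 0.33.

0.33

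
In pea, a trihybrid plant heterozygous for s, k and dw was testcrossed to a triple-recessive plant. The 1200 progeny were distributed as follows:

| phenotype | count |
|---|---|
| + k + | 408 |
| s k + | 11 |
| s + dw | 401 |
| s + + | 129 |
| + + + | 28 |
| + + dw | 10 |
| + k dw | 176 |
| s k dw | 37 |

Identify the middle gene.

The two most frequent reciprocal classes, + k + and s + dw, are the parental types, so the F1 was + k + / s + dw.
The two rarest classes, s k + and + + dw, are the double crossovers. Comparing them with the parentals, only the s allele has switched, so s is the middle locus and the order is dw – s – k.

s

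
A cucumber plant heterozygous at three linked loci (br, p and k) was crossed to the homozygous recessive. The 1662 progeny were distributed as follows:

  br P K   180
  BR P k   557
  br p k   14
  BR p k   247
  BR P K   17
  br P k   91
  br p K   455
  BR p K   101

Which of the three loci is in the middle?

k

The two most frequent reciprocal classes, BR P k and br p K, are the parental types, so the F1 was BR P k / br p K.
The two rarest classes, BR P K and br p k, are the double crossovers. Comparing them with the parentals, only the k allele has switched, so k is the middle locus and the order is p – k – br.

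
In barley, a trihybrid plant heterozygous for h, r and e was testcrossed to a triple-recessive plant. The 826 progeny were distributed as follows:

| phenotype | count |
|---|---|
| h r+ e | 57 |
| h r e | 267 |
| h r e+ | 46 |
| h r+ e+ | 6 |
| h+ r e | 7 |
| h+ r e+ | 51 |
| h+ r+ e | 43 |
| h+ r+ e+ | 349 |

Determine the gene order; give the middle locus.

h

The two most frequent reciprocal classes, h r e and h+ r+ e+, are the parental types, so the F1 was h r e / h+ r+ e+.
The two rarest classes, h+ r e and h r+ e+, are the double crossovers. Comparing them with the parentals, only the h allele has switched, so h is the middle locus and the order is r – h – e.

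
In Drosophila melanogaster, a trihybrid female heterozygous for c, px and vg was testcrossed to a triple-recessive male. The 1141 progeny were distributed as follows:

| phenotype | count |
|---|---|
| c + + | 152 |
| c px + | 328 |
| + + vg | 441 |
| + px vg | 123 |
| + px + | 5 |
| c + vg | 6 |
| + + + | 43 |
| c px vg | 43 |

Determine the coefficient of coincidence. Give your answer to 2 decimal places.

The two most frequent reciprocal classes, c px + and + + vg, are the parental types, so the F1 was c px + / + + vg.
The two rarest classes, + px + and c + vg, are the double crossovers. Comparing them with the parentals, only the c allele has switched, so c is the middle locus and the order is vg – c – px.
vg–c: (86 + 11)/1141 = 0.0850; c–px: (275 + 11)/1141 = 0.2507.
Expected DCO frequency = 0.0850 × 0.2507 ≈ 0.02131; observed = 11/1141 ≈ 0.00964.
Coefficient of coincidence = 0.00964/0.02131 ≈ 0.45.

0.45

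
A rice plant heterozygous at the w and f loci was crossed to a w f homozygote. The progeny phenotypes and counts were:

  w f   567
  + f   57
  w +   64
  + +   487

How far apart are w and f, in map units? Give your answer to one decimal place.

10.3 map units

The two most frequent classes, + + (487) and w f (567), are the parental types, so the F1 was + + / w f.
The recombinant classes are + f and w +: 57 + 64 = 121.
Recombination frequency = 121/1175 = 0.1030 ≈ 10.3%, i.e. 10.3 map units.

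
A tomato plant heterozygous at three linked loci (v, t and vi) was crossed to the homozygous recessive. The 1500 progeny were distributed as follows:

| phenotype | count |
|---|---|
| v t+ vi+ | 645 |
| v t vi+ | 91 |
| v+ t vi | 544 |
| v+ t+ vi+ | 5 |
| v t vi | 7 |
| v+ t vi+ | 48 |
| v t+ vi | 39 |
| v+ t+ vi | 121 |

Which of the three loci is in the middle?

The two most frequent reciprocal classes, v t+ vi+ and v+ t vi, are the parental types, so the F1 was v t+ vi+ / v+ t vi.
The two rarest classes, v+ t+ vi+ and v t vi, are the double crossovers. Comparing them with the parentals, only the v allele has switched, so v is the middle locus and the order is vi – v – t.

v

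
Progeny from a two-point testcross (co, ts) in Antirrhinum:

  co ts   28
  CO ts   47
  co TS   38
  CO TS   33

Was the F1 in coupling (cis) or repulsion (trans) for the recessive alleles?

trans

The two most frequent classes are CO ts (47) and co TS (38); these are the parental (non-recombinant) types.
So the F1 carried CO ts on one chromosome and co TS on the other — the recessive alleles are on opposite chromosomes (trans / repulsion).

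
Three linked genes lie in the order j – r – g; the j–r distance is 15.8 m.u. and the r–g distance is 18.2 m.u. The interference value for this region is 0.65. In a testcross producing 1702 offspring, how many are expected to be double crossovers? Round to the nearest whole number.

17

Map distances give recombination frequencies of 0.158 and 0.182 for the two intervals.
With interference 0.65 (so coincidence = 0.35), expected double-crossover frequency = 0.158 × 0.182 × 0.35 = 0.01006.
Expected number = 0.01006 × 1702 = 17.13 ≈ 17.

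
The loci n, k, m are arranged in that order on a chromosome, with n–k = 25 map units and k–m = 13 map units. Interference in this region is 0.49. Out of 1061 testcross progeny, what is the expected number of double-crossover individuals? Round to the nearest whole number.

Map distances give recombination frequencies of 0.250 and 0.130 for the two intervals.
With interference 0.49 (so coincidence = 0.51), expected double-crossover frequency = 0.250 × 0.130 × 0.51 = 0.01657.
Expected number = 0.01657 × 1061 = 17.59 ≈ 18.

18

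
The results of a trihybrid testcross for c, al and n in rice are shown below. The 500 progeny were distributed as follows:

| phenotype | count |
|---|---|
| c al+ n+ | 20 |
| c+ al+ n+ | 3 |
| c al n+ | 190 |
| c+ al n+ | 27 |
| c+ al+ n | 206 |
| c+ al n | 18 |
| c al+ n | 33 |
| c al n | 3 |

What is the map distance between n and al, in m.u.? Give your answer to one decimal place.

8.8 m.u.

The two most frequent reciprocal classes, c+ al+ n and c al n+, are the parental types, so the F1 was c+ al+ n / c al n+.
The two rarest classes, c+ al+ n+ and c al n, are the double crossovers. Comparing them with the parentals, only the n allele has switched, so n is the middle locus and the order is al – n – c.
Crossovers in the al–n interval produce the single-crossover classes c+ al n and c al+ n+ (18 + 20 = 38) plus the double crossovers (6).
RF(al–n) = (38 + 6) / 500 = 44/500 = 0.0880 → 8.8 m.u.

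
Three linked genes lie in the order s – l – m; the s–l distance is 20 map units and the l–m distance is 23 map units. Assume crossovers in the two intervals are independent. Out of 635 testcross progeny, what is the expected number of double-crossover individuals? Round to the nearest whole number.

Map distances give recombination frequencies of 0.200 and 0.230 for the two intervals.
With no interference, expected double-crossover frequency = 0.200 × 0.230 = 0.04600.
Expected number = 0.04600 × 635 = 29.21 ≈ 29.

29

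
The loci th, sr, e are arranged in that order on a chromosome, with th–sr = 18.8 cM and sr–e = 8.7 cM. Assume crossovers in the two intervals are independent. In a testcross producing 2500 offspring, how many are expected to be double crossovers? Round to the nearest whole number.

Map distances give recombination frequencies of 0.188 and 0.087 for the two intervals.
With no interference, expected double-crossover frequency = 0.188 × 0.087 = 0.01636.
Expected number = 0.01636 × 2500 = 40.89 ≈ 41.

41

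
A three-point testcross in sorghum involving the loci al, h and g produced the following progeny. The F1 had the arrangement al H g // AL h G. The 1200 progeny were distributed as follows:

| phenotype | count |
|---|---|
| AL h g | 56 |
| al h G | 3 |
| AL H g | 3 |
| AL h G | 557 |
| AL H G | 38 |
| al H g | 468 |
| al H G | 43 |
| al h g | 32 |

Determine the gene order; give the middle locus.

The two rarest classes, AL H g and al h G, are the double crossovers. Comparing them with the parentals, only the al allele has switched, so al is the middle locus and the order is h – al – g.

al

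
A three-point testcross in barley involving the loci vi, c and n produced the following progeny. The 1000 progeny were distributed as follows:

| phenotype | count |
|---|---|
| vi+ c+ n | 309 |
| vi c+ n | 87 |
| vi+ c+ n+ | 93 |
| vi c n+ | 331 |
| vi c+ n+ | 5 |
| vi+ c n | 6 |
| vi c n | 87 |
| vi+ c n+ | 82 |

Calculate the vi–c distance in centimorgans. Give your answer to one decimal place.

18.0 centimorgans

The two most frequent reciprocal classes, vi c n+ and vi+ c+ n, are the parental types, so the F1 was vi c n+ / vi+ c+ n.
The two rarest classes, vi c+ n+ and vi+ c n, are the double crossovers. Comparing them with the parentals, only the c allele has switched, so c is the middle locus and the order is n – c – vi.
Crossovers in the c–vi interval produce the single-crossover classes vi+ c n+ and vi c+ n (82 + 87 = 169) plus the double crossovers (11).
RF(c–vi) = (169 + 11) / 1000 = 180/1000 = 0.1800 → 18.0 centimorgans.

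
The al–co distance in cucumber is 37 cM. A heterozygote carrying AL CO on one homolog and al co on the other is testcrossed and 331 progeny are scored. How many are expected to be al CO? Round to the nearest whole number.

61

A map distance of 37 cM corresponds to a recombination frequency of 0.370.
The F1 is AL CO / al co, so al CO is a recombinant gamete class with expected frequency r/2 = 0.370/2 = 0.1850.
Expected number = 0.1850 × 331 = 61.23 ≈ 61.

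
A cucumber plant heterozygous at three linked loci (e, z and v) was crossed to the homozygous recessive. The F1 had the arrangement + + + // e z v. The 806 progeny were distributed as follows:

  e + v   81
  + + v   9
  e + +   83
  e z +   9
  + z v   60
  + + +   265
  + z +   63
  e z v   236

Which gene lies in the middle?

The two rarest classes, + + v and e z +, are the double crossovers. Comparing them with the parentals, only the v allele has switched, so v is the middle locus and the order is e – v – z.

v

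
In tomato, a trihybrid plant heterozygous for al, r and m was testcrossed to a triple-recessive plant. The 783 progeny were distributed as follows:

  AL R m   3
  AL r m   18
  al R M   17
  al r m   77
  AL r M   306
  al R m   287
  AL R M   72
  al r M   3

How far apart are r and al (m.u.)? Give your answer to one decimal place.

The two most frequent reciprocal classes, al R m and AL r M, are the parental types, so the F1 was al R m / AL r M.
The two rarest classes, AL R m and al r M, are the double crossovers. Comparing them with the parentals, only the al allele has switched, so al is the middle locus and the order is r – al – m.
Crossovers in the r–al interval produce the single-crossover classes al r m and AL R M (77 + 72 = 149) plus the double crossovers (6).
RF(r–al) = (149 + 6) / 783 = 155/783 = 0.1980 → 19.8 m.u.

19.8 m.u.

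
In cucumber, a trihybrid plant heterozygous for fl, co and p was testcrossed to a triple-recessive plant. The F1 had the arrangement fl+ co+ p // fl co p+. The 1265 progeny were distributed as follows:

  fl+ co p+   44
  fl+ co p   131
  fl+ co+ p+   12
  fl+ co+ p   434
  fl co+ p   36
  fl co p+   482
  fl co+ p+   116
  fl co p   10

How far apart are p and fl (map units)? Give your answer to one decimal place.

8.1 map units

The two rarest classes, fl+ co+ p+ and fl co p, are the double crossovers. Comparing them with the parentals, only the p allele has switched, so p is the middle locus and the order is fl – p – co.
Crossovers in the fl–p interval produce the single-crossover classes fl co+ p and fl+ co p+ (36 + 44 = 80) plus the double crossovers (22).
RF(fl–p) = (80 + 22) / 1265 = 102/1265 = 0.0806 → 8.1 map units.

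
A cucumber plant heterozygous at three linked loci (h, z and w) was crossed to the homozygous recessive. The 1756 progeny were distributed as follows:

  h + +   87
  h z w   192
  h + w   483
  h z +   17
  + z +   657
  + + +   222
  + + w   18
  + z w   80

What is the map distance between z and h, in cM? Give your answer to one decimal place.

The two most frequent reciprocal classes, h + w and + z +, are the parental types, so the F1 was h + w / + z +.
The two rarest classes, + + w and h z +, are the double crossovers. Comparing them with the parentals, only the h allele has switched, so h is the middle locus and the order is z – h – w.
Crossovers in the z–h interval produce the single-crossover classes h z w and + + + (192 + 222 = 414) plus the double crossovers (35).
RF(z–h) = (414 + 35) / 1756 = 449/1756 = 0.2557 → 25.6 cM.

25.6 cM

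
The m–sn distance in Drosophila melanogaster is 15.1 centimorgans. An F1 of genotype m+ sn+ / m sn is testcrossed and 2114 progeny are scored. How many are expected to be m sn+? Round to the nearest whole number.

A map distance of 15.1 centimorgans corresponds to a recombination frequency of 0.151.
The F1 is m+ sn+ / m sn, so m sn+ is a recombinant gamete class with expected frequency r/2 = 0.151/2 = 0.0755.
Expected number = 0.0755 × 2114 = 159.61 ≈ 160.

160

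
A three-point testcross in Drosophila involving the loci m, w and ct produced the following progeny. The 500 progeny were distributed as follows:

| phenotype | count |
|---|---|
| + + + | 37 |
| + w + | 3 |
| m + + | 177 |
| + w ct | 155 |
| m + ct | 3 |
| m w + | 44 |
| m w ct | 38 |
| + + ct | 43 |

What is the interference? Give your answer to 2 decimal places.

0.60

The two most frequent reciprocal classes, + w ct and m + +, are the parental types, so the F1 was + w ct / m + +.
The two rarest classes, + w + and m + ct, are the double crossovers. Comparing them with the parentals, only the ct allele has switched, so ct is the middle locus and the order is w – ct – m.
w–ct: (87 + 6)/500 = 0.1860; ct–m: (75 + 6)/500 = 0.1620.
Expected DCO frequency = 0.1860 × 0.1620 ≈ 0.03013; observed = 6/500 ≈ 0.01200.
Coefficient of coincidence = 0.01200/0.03013 ≈ 0.40; interference = 1 − 0.40 = 0.60.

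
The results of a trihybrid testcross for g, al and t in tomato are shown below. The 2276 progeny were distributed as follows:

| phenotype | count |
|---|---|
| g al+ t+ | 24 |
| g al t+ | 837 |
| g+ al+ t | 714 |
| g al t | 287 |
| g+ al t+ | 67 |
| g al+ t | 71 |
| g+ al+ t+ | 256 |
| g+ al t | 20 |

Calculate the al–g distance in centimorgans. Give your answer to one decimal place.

The two most frequent reciprocal classes, g al t+ and g+ al+ t, are the parental types, so the F1 was g al t+ / g+ al+ t.
The two rarest classes, g al+ t+ and g+ al t, are the double crossovers. Comparing them with the parentals, only the al allele has switched, so al is the middle locus and the order is t – al – g.
Crossovers in the al–g interval produce the single-crossover classes g+ al t+ and g al+ t (67 + 71 = 138) plus the double crossovers (44).
RF(al–g) = (138 + 44) / 2276 = 182/2276 = 0.0800 → 8.0 centimorgans.

8.0 centimorgans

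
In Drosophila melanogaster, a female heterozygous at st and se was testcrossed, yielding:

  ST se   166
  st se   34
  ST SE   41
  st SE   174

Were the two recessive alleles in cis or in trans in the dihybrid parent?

trans

The two most frequent classes are ST se (166) and st SE (174); these are the parental (non-recombinant) types.
So the F1 carried ST se on one chromosome and st SE on the other — the recessive alleles are on opposite chromosomes (trans / repulsion).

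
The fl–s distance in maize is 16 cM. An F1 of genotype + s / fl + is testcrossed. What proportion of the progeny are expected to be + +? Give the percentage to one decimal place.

8.0%

A map distance of 16 cM corresponds to a recombination frequency of 0.160.
The F1 is + s / fl +, so + + is a recombinant gamete class with expected frequency r/2 = 0.160/2 = 0.0800.
That is 0.0800 = 8.0% of the progeny.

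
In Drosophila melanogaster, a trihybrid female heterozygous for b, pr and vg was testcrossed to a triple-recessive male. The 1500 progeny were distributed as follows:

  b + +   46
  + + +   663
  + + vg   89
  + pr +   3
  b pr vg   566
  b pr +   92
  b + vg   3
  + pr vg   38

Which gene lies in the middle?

pr

The two most frequent reciprocal classes, + + + and b pr vg, are the parental types, so the F1 was + + + / b pr vg.
The two rarest classes, + pr + and b + vg, are the double crossovers. Comparing them with the parentals, only the pr allele has switched, so pr is the middle locus and the order is vg – pr – b.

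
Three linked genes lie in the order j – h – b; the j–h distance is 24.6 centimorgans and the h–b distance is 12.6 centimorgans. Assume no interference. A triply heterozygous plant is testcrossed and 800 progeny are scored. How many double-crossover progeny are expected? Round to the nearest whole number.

25

Map distances give recombination frequencies of 0.246 and 0.126 for the two intervals.
With no interference, expected double-crossover frequency = 0.246 × 0.126 = 0.03100.
Expected number = 0.03100 × 800 = 24.80 ≈ 25.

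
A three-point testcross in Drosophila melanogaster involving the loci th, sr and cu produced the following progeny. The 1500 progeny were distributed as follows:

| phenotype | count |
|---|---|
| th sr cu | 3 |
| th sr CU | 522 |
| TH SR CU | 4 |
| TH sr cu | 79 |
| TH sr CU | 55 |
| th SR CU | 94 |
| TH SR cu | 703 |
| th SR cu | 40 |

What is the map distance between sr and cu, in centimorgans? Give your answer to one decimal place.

The two most frequent reciprocal classes, TH SR cu and th sr CU, are the parental types, so the F1 was TH SR cu / th sr CU.
The two rarest classes, TH SR CU and th sr cu, are the double crossovers. Comparing them with the parentals, only the cu allele has switched, so cu is the middle locus and the order is sr – cu – th.
Crossovers in the sr–cu interval produce the single-crossover classes TH sr cu and th SR CU (79 + 94 = 173) plus the double crossovers (7).
RF(sr–cu) = (173 + 7) / 1500 = 180/1500 = 0.1200 → 12.0 centimorgans.

12.0 centimorgans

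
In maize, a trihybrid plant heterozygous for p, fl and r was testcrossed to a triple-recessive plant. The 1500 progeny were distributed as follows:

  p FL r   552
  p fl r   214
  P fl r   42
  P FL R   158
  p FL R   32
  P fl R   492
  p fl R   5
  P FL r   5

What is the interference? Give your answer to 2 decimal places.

The two most frequent reciprocal classes, p FL r and P fl R, are the parental types, so the F1 was p FL r / P fl R.
The two rarest classes, P FL r and p fl R, are the double crossovers. Comparing them with the parentals, only the p allele has switched, so p is the middle locus and the order is r – p – fl.
r–p: (74 + 10)/1500 = 0.0560; p–fl: (372 + 10)/1500 = 0.2547.
Expected DCO frequency = 0.0560 × 0.2547 ≈ 0.01426; observed = 10/1500 ≈ 0.00667.
Coefficient of coincidence = 0.00667/0.01426 ≈ 0.47; interference = 1 − 0.47 = 0.53.

0.53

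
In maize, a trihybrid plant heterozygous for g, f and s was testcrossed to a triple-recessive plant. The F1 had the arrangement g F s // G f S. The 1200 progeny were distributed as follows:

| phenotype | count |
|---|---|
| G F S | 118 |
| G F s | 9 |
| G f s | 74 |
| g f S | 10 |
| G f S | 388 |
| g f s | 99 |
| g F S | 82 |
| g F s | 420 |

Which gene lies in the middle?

The two rarest classes, G F s and g f S, are the double crossovers. Comparing them with the parentals, only the g allele has switched, so g is the middle locus and the order is s – g – f.

g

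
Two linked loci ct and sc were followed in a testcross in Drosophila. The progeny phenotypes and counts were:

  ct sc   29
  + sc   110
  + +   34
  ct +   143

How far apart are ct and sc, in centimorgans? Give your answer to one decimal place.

The two most frequent classes, + sc (110) and ct + (143), are the parental types, so the F1 was + sc / ct +.
The recombinant classes are + + and ct sc: 34 + 29 = 63.
Recombination frequency = 63/316 = 0.1994 ≈ 19.9%, i.e. 19.9 centimorgans.

19.9 centimorgans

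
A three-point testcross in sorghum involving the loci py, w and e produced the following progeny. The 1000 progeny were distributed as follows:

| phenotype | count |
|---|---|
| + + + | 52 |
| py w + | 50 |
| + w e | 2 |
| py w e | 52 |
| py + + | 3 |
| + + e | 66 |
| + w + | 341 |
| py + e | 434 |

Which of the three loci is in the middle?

e

The two most frequent reciprocal classes, py + e and + w +, are the parental types, so the F1 was py + e / + w +.
The two rarest classes, py + + and + w e, are the double crossovers. Comparing them with the parentals, only the e allele has switched, so e is the middle locus and the order is w – e – py.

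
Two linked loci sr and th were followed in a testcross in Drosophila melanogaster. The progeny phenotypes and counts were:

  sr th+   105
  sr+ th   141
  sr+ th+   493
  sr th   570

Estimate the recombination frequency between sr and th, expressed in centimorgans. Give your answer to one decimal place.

The two most frequent classes, sr+ th+ (493) and sr th (570), are the parental types, so the F1 was sr+ th+ / sr th.
The recombinant classes are sr+ th and sr th+: 141 + 105 = 246.
Recombination frequency = 246/1309 = 0.1879 ≈ 18.8%, i.e. 18.8 centimorgans.

18.8 centimorgans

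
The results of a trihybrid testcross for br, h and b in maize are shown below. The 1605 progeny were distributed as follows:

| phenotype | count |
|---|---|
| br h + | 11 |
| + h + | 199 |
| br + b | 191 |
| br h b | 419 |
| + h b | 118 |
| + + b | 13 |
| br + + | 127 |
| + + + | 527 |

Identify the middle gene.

The two most frequent reciprocal classes, br h b and + + +, are the parental types, so the F1 was br h b / + + +.
The two rarest classes, br h + and + + b, are the double crossovers. Comparing them with the parentals, only the b allele has switched, so b is the middle locus and the order is br – b – h.

b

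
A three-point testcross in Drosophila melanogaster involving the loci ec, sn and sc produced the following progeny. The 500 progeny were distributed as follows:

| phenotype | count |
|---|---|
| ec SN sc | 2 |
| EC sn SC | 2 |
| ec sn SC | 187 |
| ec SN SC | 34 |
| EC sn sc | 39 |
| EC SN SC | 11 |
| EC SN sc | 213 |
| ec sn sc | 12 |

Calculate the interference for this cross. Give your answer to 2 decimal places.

0.04

The two most frequent reciprocal classes, ec sn SC and EC SN sc, are the parental types, so the F1 was ec sn SC / EC SN sc.
The two rarest classes, EC sn SC and ec SN sc, are the double crossovers. Comparing them with the parentals, only the ec allele has switched, so ec is the middle locus and the order is sc – ec – sn.
sc–ec: (23 + 4)/500 = 0.0540; ec–sn: (73 + 4)/500 = 0.1540.
Expected DCO frequency = 0.0540 × 0.1540 ≈ 0.00832; observed = 4/500 ≈ 0.00800.
Coefficient of coincidence = 0.00800/0.00832 ≈ 0.96; interference = 1 − 0.96 = 0.04.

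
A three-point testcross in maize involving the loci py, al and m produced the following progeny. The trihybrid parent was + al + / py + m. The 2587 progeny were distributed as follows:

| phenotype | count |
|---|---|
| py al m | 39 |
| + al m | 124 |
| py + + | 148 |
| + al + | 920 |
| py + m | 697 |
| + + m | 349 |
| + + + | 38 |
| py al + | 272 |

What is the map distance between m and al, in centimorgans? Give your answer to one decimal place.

The two rarest classes, + + + and py al m, are the double crossovers. Comparing them with the parentals, only the al allele has switched, so al is the middle locus and the order is py – al – m.
Crossovers in the al–m interval produce the single-crossover classes + al m and py + + (124 + 148 = 272) plus the double crossovers (77).
RF(al–m) = (272 + 77) / 2587 = 349/2587 = 0.1349 → 13.5 centimorgans.

13.5 centimorgans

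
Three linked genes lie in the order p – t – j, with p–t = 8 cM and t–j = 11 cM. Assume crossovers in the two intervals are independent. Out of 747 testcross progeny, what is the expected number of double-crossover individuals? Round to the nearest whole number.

7

Map distances give recombination frequencies of 0.080 and 0.110 for the two intervals.
With no interference, expected double-crossover frequency = 0.080 × 0.110 = 0.00880.
Expected number = 0.00880 × 747 = 6.57 ≈ 7.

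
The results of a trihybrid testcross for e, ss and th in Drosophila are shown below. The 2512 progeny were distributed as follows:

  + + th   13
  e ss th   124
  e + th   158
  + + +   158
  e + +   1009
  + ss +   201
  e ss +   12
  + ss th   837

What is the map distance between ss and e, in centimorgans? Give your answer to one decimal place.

12.2 centimorgans

The two most frequent reciprocal classes, e + + and + ss th, are the parental types, so the F1 was e + + / + ss th.
The two rarest classes, e ss + and + + th, are the double crossovers. Comparing them with the parentals, only the ss allele has switched, so ss is the middle locus and the order is th – ss – e.
Crossovers in the ss–e interval produce the single-crossover classes + + + and e ss th (158 + 124 = 282) plus the double crossovers (25).
RF(ss–e) = (282 + 25) / 2512 = 307/2512 = 0.1222 → 12.2 centimorgans.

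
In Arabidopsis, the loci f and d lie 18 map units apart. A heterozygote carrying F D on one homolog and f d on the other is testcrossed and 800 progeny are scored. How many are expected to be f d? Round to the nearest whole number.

328

A map distance of 18 map units corresponds to a recombination frequency of 0.180.
The F1 is F D / f d, so f d is a parental gamete class with expected frequency (1 − r)/2 = 0.820/2 = 0.4100.
Expected number = 0.4100 × 800 = 328.00 ≈ 328.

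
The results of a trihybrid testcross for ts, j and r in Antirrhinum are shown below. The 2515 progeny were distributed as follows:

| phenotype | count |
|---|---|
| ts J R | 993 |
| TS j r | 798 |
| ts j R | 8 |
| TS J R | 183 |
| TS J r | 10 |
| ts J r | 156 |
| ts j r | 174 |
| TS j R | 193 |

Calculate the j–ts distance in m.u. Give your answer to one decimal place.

14.9 m.u.

The two most frequent reciprocal classes, ts J R and TS j r, are the parental types, so the F1 was ts J R / TS j r.
The two rarest classes, ts j R and TS J r, are the double crossovers. Comparing them with the parentals, only the j allele has switched, so j is the middle locus and the order is r – j – ts.
Crossovers in the j–ts interval produce the single-crossover classes TS J R and ts j r (183 + 174 = 357) plus the double crossovers (18).
RF(j–ts) = (357 + 18) / 2515 = 375/2515 = 0.1491 → 14.9 m.u.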